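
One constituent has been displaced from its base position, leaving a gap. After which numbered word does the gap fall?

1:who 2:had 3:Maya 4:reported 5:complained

4

The displaced element is "who" (word 1).
It is linked across 1 clause boundary (Ø).
It functions as the subject of "complained", so the gap sits immediately after word 4 ("reported").
Base order: Maya had reported that who complained.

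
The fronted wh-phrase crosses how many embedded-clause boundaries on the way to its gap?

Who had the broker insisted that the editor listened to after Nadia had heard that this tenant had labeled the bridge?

"who" is extracted from the PP object of "listened".
Boundaries crossed, outermost first: [that] — 1 in total.

1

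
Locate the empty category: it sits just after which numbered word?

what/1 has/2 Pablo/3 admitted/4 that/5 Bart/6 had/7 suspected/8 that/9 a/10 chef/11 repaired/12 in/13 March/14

The displaced element is "what" (word 1).
It is linked across 2 clause boundaries (that → that).
It functions as the direct object of "repaired", so the gap sits immediately after word 12 ("repaired").
Base order: Pablo has admitted that Bart had suspected that a chef repaired what in March.

12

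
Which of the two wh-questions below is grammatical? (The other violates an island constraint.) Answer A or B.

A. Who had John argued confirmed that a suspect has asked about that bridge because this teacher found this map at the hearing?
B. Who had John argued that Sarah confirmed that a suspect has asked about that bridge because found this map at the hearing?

A

In B, the wh-phrase is extracted from inside an adjunct island (introduced by "because"), which blocks movement.
In A, the extraction path crosses only that-complement boundaries, which are transparent.
So A is grammatical.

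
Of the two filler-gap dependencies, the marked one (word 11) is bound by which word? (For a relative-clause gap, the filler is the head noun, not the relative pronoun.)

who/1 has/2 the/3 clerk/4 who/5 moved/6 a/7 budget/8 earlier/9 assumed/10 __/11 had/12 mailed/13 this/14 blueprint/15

The marked gap is the subject of "mailed".
Its filler is the fronted wh-phrase "who", at word 1.
(The other dependency links word 4 to a gap after word 5.)

1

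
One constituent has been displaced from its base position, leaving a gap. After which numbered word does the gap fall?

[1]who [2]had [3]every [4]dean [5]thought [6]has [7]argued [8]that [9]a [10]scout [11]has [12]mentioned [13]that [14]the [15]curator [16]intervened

The displaced element is "who" (word 1).
It is linked across 1 clause boundary (Ø).
It functions as the subject of "argued", so the gap sits immediately after word 5 ("thought").
Base order: Every dean had thought that who has argued that a scout has mentioned that the curator intervened.

5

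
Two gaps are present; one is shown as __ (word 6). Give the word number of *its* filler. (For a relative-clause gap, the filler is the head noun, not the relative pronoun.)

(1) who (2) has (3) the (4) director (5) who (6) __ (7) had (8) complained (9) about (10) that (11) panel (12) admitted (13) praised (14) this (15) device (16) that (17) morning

4

The marked gap is inside the relative clause, the subject of "complained".
Its filler is the head noun "director" (via "who"), at word 4.
(The other dependency links word 1 to a gap after word 12.)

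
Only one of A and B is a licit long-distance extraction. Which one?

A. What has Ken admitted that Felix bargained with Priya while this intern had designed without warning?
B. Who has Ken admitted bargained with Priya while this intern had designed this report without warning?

B

In A, the wh-phrase is extracted from inside an adjunct island (introduced by "while"), which blocks movement.
In B, the extraction path crosses only that-complement boundaries, which are transparent.
So B is grammatical.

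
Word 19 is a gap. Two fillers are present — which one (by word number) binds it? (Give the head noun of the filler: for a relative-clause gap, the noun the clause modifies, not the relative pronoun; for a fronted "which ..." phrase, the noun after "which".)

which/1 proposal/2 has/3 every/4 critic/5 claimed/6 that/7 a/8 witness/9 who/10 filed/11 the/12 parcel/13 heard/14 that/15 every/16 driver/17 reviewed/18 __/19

2

The marked gap is the direct object of "reviewed".
Its filler is the fronted wh-phrase "which proposal", at word 2.
(The other dependency links word 9 to a gap after word 10.)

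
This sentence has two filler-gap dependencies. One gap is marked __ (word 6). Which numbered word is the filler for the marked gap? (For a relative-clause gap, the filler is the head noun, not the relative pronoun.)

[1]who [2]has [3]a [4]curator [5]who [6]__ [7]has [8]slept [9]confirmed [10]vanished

4

The marked gap is inside the relative clause, the subject of "slept".
Its filler is the head noun "curator" (via "who"), at word 4.
(The other dependency links word 1 to a gap after word 9.)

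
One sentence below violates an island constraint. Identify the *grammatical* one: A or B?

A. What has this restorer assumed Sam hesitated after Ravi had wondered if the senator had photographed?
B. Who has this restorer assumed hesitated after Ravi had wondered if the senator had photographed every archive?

In A, the wh-phrase is extracted from inside an adjunct island (introduced by "after"), which blocks movement.
In B, the extraction path crosses only that-complement boundaries, which are transparent.
So B is grammatical.

B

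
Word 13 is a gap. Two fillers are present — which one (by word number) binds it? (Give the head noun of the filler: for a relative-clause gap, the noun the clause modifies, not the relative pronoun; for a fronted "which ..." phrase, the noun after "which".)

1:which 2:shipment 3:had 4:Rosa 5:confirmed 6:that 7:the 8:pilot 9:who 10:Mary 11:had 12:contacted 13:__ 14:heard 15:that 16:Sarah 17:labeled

The marked gap is inside the relative clause, the direct object of "contacted".
Its filler is the head noun "pilot" (via "who"), at word 8.
(The other dependency links word 2 to a gap after word 17.)

8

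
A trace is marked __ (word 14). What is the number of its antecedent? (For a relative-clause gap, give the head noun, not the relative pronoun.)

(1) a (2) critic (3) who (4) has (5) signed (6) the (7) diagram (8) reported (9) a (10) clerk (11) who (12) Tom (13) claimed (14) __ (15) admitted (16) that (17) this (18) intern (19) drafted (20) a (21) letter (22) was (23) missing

The gap at 14 is the subject of "admitted", inside a relative clause.
The relative pronoun is "who" (word 11); it is bound by the head noun immediately before it.
Its filler is the head noun "clerk", at word 10.

10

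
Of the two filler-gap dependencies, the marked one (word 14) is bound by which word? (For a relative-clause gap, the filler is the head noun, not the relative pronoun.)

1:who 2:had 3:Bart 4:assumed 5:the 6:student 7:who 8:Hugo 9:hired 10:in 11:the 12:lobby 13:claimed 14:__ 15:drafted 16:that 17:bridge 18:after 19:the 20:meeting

The marked gap is the subject of "drafted".
Its filler is the fronted wh-phrase "who", at word 1.
(The other dependency links word 6 to a gap after word 9.)

1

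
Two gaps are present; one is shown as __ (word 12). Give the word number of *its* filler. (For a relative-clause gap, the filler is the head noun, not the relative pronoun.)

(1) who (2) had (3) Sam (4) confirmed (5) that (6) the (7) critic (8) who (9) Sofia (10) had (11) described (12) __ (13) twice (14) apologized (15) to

7

The marked gap is inside the relative clause, the direct object of "described".
Its filler is the head noun "critic" (via "who"), at word 7.
(The other dependency links word 1 to a gap after word 15.)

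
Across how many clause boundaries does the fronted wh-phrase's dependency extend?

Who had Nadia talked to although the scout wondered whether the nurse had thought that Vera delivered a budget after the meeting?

0

"who" originates inside the matrix clause — no clause boundary is crossed.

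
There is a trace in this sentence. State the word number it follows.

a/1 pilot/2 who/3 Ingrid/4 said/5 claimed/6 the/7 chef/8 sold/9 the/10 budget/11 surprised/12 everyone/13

The displaced element is "a pilot" (word 2).
It is linked across 1 clause boundary (Ø).
It functions as the subject of "claimed", so the gap sits immediately after word 5 ("said").
Base order: Ingrid said that a pilot claimed the chef sold the budget.

5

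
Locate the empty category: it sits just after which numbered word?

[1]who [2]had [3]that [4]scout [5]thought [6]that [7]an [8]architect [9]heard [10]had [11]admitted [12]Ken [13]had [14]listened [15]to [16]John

9

The displaced element is "who" (word 1).
It is linked across 2 clause boundaries (that → Ø).
It functions as the subject of "admitted", so the gap sits immediately after word 9 ("heard").
Base order: That scout had thought that an architect heard that who had admitted Ken had listened to John.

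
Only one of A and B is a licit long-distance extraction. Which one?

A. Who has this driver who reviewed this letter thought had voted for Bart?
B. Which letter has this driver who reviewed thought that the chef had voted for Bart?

A

In B, the wh-phrase is extracted from inside a complex-NP island (relative clause) (introduced by "who"), which blocks movement.
In A, the extraction path crosses only that-complement boundaries, which are transparent.
So A is grammatical.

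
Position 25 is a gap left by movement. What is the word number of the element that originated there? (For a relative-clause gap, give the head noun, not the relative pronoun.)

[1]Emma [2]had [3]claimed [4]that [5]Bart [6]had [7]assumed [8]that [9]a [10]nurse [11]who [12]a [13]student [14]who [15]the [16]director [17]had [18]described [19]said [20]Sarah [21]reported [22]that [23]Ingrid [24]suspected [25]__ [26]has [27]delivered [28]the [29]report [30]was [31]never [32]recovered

10

The gap at 25 is the subject of "delivered", inside a relative clause.
The relative pronoun is "who" (word 11); it is bound by the head noun immediately before it.
Its filler is the head noun "nurse", at word 10.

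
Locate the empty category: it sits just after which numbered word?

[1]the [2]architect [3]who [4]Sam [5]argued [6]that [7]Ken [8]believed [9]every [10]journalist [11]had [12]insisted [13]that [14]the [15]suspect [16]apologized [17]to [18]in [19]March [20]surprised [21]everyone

The displaced element is "the architect" (word 2).
It is linked across 3 clause boundaries (that → Ø → that).
It functions as the object of the preposition "to" of "apologized", so the gap sits immediately after word 17 ("to").
Base order: Sam argued that Ken believed every journalist had insisted that the suspect apologized to the architect in March.

17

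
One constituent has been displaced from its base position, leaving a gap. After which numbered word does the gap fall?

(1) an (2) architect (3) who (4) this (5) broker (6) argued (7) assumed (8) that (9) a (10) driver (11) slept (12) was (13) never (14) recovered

The displaced element is "an architect" (word 2).
It is linked across 1 clause boundary (Ø).
It functions as the subject of "assumed", so the gap sits immediately after word 6 ("argued").
Base order: This broker argued that an architect assumed that a driver slept.

6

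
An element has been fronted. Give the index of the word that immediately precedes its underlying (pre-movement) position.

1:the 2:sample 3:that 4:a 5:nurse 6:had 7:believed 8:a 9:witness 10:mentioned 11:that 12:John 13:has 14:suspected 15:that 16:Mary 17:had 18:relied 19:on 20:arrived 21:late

19

The displaced element is "the sample" (word 2).
It is linked across 3 clause boundaries (Ø → that → that).
It functions as the object of the preposition "on" of "relied", so the gap sits immediately after word 19 ("on").
Base order: A nurse had believed a witness mentioned that John has suspected that Mary had relied on the sample.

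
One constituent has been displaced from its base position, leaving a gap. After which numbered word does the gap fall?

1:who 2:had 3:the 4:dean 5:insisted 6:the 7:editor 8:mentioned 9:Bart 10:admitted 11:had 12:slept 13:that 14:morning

10

The displaced element is "who" (word 1).
It is linked across 3 clause boundaries (Ø → Ø → Ø).
It functions as the subject of "slept", so the gap sits immediately after word 10 ("admitted").
Base order: The dean had insisted the editor mentioned Bart admitted that who had slept that morning.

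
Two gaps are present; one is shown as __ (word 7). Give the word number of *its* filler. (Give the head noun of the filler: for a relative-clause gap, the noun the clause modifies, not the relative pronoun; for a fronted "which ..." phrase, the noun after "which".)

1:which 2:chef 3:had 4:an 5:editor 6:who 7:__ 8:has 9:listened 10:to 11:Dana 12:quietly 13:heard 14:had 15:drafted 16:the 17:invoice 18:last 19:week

The marked gap is inside the relative clause, the subject of "listened".
Its filler is the head noun "editor" (via "who"), at word 5.
(The other dependency links word 2 to a gap after word 13.)

5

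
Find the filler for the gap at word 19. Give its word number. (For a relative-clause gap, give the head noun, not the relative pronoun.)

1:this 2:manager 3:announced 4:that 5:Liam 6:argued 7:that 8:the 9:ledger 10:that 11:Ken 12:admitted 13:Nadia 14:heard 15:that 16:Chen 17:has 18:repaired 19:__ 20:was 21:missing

9

The gap at 19 is the object of "repaired", inside a relative clause.
The relative pronoun is "that" (word 10); it is bound by the head noun immediately before it.
Its filler is the head noun "ledger", at word 9.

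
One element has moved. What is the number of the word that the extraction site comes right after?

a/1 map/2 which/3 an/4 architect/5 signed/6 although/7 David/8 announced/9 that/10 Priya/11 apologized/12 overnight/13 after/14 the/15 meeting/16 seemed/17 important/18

The displaced element is "a map" (word 2).
It functions as the direct object of "signed", so the gap sits immediately after word 6 ("signed").
Base order: An architect signed a map although David announced that Priya apologized overnight after the meeting.

6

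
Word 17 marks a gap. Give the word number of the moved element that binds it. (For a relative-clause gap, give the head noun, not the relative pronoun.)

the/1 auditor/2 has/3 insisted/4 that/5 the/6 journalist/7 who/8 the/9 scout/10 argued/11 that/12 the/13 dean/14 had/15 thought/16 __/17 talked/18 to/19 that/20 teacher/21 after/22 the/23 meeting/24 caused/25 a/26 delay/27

The gap at 17 is the subject of "talked", inside a relative clause.
The relative pronoun is "who" (word 8); it is bound by the head noun immediately before it.
Its filler is the head noun "journalist", at word 7.

7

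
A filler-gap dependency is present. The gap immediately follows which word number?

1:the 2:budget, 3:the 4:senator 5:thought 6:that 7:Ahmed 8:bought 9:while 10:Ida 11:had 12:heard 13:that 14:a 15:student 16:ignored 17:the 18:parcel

The displaced element is "the budget" (word 2).
It is linked across 1 clause boundary (that).
It functions as the direct object of "bought", so the gap sits immediately after word 8 ("bought").
Base order: The senator thought that Ahmed bought the budget while Ida had heard that a student ignored the parcel.

8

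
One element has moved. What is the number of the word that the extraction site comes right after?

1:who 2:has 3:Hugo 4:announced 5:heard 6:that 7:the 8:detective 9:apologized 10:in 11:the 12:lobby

4

The displaced element is "who" (word 1).
It is linked across 1 clause boundary (Ø).
It functions as the subject of "heard", so the gap sits immediately after word 4 ("announced").
Base order: Hugo has announced who heard that the detective apologized in the lobby.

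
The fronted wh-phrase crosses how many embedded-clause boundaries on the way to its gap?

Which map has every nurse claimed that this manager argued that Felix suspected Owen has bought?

3

"which map" is extracted from the object of "bought".
Boundaries crossed, outermost first: [that], [that], [Ø] — 3 in total.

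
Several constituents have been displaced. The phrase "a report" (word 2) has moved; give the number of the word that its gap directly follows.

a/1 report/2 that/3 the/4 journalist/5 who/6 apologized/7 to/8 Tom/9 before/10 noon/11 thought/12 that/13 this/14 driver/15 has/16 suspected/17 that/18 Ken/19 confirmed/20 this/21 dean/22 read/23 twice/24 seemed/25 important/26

23

The displaced element is "a report" (word 2).
It is linked across 3 clause boundaries (that → that → Ø).
It functions as the direct object of "read", so the gap sits immediately after word 23 ("read").
Base order: The journalist who apologized to Tom before noon thought that this driver has suspected that Ken confirmed this dean read a report twice.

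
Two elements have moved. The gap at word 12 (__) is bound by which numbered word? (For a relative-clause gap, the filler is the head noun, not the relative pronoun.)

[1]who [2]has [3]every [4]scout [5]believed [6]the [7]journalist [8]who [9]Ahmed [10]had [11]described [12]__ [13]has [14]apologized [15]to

The marked gap is inside the relative clause, the direct object of "described".
Its filler is the head noun "journalist" (via "who"), at word 7.
(The other dependency links word 1 to a gap after word 15.)

7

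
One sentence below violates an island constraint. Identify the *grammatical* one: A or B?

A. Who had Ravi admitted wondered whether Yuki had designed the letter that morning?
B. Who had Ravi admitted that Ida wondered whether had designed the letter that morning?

In B, the wh-phrase is extracted from inside a wh-island (introduced by "whether"), which blocks movement.
In A, the extraction path crosses only that-complement boundaries, which are transparent.
So A is grammatical.

A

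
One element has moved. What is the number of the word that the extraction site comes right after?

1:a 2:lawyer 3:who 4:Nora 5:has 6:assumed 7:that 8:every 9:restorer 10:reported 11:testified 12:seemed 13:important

The displaced element is "a lawyer" (word 2).
It is linked across 2 clause boundaries (that → Ø).
It functions as the subject of "testified", so the gap sits immediately after word 10 ("reported").
Base order: Nora has assumed that every restorer reported that a lawyer testified.

10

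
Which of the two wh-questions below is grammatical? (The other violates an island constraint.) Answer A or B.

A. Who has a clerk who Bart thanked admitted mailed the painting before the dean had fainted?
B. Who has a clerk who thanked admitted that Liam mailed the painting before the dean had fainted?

In B, the wh-phrase is extracted from inside a complex-NP island (relative clause) (introduced by "who"), which blocks movement.
In A, the extraction path crosses only that-complement boundaries, which are transparent.
So A is grammatical.

A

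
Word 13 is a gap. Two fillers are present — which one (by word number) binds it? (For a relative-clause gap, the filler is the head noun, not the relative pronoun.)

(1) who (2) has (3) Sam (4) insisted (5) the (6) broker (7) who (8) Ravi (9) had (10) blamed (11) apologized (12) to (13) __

The marked gap is the object of the preposition "to" of "apologized".
Its filler is the fronted wh-phrase "who", at word 1.
(The other dependency links word 6 to a gap after word 10.)

1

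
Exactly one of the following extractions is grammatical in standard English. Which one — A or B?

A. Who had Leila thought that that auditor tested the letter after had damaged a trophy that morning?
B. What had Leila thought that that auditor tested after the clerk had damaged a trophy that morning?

In A, the wh-phrase is extracted from inside an adjunct island (introduced by "after"), which blocks movement.
In B, the extraction path crosses only that-complement boundaries, which are transparent.
So B is grammatical.

B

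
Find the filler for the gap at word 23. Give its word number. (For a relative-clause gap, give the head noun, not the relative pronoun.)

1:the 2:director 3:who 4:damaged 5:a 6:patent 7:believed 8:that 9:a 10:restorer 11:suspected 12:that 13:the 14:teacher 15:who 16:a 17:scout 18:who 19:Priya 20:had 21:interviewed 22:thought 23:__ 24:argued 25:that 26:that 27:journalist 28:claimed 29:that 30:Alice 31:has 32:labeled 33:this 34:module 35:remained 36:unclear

The gap at 23 is the subject of "argued", inside a relative clause.
The relative pronoun is "who" (word 15); it is bound by the head noun immediately before it.
Its filler is the head noun "teacher", at word 14.

14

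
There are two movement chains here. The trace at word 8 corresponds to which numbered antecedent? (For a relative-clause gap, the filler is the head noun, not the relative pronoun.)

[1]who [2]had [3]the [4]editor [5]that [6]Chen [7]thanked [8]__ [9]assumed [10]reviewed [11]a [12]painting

4

The marked gap is inside the relative clause, the direct object of "thanked".
Its filler is the head noun "editor" (via "that"), at word 4.
(The other dependency links word 1 to a gap after word 9.)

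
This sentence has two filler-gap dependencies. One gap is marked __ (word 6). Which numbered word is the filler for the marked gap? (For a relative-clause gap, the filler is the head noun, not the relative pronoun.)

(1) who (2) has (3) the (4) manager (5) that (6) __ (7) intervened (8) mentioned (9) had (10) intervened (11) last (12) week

The marked gap is inside the relative clause, the subject of "intervened".
Its filler is the head noun "manager" (via "that"), at word 4.
(The other dependency links word 1 to a gap after word 8.)

4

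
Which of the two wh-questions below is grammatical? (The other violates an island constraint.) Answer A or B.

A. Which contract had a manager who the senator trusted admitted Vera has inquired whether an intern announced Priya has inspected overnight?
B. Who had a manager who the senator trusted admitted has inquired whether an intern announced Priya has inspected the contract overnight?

B

In A, the wh-phrase is extracted from inside a wh-island (introduced by "whether"), which blocks movement.
In B, the extraction path crosses only that-complement boundaries, which are transparent.
So B is grammatical.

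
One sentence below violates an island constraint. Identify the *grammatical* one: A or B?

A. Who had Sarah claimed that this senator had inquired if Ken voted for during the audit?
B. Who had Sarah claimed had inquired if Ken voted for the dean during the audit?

In A, the wh-phrase is extracted from inside a wh-island (introduced by "if"), which blocks movement.
In B, the extraction path crosses only that-complement boundaries, which are transparent.
So B is grammatical.

B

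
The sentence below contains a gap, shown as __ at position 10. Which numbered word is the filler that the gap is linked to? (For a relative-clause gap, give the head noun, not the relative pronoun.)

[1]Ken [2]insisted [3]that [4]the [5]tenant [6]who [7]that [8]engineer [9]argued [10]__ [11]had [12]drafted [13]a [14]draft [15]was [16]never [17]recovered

The gap at 10 is the subject of "drafted", inside a relative clause.
The relative pronoun is "who" (word 6); it is bound by the head noun immediately before it.
Its filler is the head noun "tenant", at word 5.

5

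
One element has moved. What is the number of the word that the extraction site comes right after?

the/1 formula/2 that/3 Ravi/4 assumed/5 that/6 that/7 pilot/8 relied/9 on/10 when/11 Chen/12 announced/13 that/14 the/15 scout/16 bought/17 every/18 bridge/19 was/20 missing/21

10

The displaced element is "the formula" (word 2).
It is linked across 1 clause boundary (that).
It functions as the object of the preposition "on" of "relied", so the gap sits immediately after word 10 ("on").
Base order: Ravi assumed that that pilot relied on the formula when Chen announced that the scout bought every bridge.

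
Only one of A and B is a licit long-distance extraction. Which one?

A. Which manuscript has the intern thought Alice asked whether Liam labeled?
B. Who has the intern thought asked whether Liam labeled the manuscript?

B

In A, the wh-phrase is extracted from inside a wh-island (introduced by "whether"), which blocks movement.
In B, the extraction path crosses only that-complement boundaries, which are transparent.
So B is grammatical.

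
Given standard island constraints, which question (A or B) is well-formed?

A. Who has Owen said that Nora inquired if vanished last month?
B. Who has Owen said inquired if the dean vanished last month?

In A, the wh-phrase is extracted from inside a wh-island (introduced by "if"), which blocks movement.
In B, the extraction path crosses only that-complement boundaries, which are transparent.
So B is grammatical.

B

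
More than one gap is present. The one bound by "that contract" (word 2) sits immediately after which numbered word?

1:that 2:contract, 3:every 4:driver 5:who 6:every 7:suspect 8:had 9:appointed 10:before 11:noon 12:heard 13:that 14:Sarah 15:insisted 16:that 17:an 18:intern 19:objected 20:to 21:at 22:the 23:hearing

20

The displaced element is "that contract" (word 2).
It is linked across 2 clause boundaries (that → that).
It functions as the object of the preposition "to" of "objected", so the gap sits immediately after word 20 ("to").
Base order: Every driver who every suspect had appointed before noon heard that Sarah insisted that an intern objected to that contract at the hearing.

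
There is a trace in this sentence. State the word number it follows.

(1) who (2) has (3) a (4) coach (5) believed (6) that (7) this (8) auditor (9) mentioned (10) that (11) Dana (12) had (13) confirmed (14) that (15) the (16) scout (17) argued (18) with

The displaced element is "who" (word 1).
It is linked across 3 clause boundaries (that → that → that).
It functions as the object of the preposition "with" of "argued", so the gap sits immediately after word 18 ("with").
Base order: A coach has believed that this auditor mentioned that Dana had confirmed that the scout argued with who.

18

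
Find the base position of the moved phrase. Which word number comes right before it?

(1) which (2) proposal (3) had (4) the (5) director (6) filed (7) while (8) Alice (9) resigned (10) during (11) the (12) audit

6

The displaced element is "which proposal" (word 2).
It functions as the direct object of "filed", so the gap sits immediately after word 6 ("filed").
Base order: The director had filed which proposal while Alice resigned during the audit.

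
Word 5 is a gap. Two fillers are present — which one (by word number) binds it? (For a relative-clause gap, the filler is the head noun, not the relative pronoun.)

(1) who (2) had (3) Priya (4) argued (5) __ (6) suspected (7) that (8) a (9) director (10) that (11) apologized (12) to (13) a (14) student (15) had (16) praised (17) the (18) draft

The marked gap is the subject of "suspected".
Its filler is the fronted wh-phrase "who", at word 1.
(The other dependency links word 9 to a gap after word 10.)

1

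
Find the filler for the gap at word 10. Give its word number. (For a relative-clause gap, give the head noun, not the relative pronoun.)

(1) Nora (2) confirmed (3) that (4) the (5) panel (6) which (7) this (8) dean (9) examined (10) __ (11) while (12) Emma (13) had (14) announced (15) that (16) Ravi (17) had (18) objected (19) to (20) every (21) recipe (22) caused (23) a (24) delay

5

The gap at 10 is the object of "examined", inside a relative clause.
The relative pronoun is "which" (word 6); it is bound by the head noun immediately before it.
Its filler is the head noun "panel", at word 5.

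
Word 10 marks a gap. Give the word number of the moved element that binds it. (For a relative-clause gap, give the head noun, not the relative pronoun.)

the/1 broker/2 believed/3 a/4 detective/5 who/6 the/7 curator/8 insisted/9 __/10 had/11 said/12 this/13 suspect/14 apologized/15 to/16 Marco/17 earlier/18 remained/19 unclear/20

5

The gap at 10 is the subject of "said", inside a relative clause.
The relative pronoun is "who" (word 6); it is bound by the head noun immediately before it.
Its filler is the head noun "detective", at word 5.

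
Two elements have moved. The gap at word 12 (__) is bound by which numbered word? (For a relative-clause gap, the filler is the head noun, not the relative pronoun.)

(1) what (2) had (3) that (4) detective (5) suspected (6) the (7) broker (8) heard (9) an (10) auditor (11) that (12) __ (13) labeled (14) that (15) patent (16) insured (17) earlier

10

The marked gap is inside the relative clause, the subject of "labeled".
Its filler is the head noun "auditor" (via "that"), at word 10.
(The other dependency links word 1 to a gap after word 16.)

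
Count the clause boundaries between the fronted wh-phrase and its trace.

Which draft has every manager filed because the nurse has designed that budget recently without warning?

"which draft" originates inside the matrix clause — no clause boundary is crossed.

0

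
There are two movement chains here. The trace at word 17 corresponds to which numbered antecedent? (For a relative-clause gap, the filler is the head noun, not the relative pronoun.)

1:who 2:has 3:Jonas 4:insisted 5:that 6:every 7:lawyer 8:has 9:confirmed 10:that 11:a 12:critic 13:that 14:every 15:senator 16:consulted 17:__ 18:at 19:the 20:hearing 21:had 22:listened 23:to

The marked gap is inside the relative clause, the direct object of "consulted".
Its filler is the head noun "critic" (via "that"), at word 12.
(The other dependency links word 1 to a gap after word 23.)

12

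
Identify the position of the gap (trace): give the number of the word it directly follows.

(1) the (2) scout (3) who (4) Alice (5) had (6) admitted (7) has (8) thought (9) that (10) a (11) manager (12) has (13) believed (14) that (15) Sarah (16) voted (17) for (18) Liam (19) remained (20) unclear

6

The displaced element is "the scout" (word 2).
It is linked across 1 clause boundary (Ø).
It functions as the subject of "thought", so the gap sits immediately after word 6 ("admitted").
Base order: Alice had admitted that the scout has thought that a manager has believed that Sarah voted for Liam.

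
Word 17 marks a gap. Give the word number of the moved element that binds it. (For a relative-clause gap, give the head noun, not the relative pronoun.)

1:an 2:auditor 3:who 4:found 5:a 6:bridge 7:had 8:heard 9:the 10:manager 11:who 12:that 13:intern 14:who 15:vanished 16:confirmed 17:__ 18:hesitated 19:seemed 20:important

The gap at 17 is the subject of "hesitated", inside a relative clause.
The relative pronoun is "who" (word 11); it is bound by the head noun immediately before it.
Its filler is the head noun "manager", at word 10.

10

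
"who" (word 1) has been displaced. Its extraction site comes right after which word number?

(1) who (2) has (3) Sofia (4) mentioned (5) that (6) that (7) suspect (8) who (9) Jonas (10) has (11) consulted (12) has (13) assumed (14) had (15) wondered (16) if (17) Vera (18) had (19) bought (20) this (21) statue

The displaced element is "who" (word 1).
It is linked across 2 clause boundaries (that → Ø).
It functions as the subject of "wondered", so the gap sits immediately after word 13 ("assumed").
Base order: Sofia has mentioned that that suspect who Jonas has consulted has assumed who had wondered if Vera had bought this statue.

13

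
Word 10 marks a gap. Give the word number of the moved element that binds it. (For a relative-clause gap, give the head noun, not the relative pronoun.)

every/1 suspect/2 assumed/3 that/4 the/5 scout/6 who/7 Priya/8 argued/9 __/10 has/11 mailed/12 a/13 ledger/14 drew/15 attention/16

6

The gap at 10 is the subject of "mailed", inside a relative clause.
The relative pronoun is "who" (word 7); it is bound by the head noun immediately before it.
Its filler is the head noun "scout", at word 6.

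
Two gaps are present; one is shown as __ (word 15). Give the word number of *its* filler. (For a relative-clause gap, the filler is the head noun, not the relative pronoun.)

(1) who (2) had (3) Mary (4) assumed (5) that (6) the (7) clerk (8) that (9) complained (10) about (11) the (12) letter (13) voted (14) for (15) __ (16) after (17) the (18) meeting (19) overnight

1

The marked gap is the object of the preposition "for" of "voted".
Its filler is the fronted wh-phrase "who", at word 1.
(The other dependency links word 7 to a gap after word 8.)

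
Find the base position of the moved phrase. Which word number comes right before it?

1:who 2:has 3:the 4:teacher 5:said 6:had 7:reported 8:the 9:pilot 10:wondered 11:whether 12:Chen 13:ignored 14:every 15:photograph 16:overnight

5

The displaced element is "who" (word 1).
It is linked across 1 clause boundary (Ø).
It functions as the subject of "reported", so the gap sits immediately after word 5 ("said").
Base order: The teacher has said that who had reported the pilot wondered whether Chen ignored every photograph overnight.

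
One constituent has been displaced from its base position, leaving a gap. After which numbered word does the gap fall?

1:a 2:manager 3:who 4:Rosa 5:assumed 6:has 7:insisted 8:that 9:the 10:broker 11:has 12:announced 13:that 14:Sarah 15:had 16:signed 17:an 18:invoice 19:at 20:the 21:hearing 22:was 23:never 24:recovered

5

The displaced element is "a manager" (word 2).
It is linked across 1 clause boundary (Ø).
It functions as the subject of "insisted", so the gap sits immediately after word 5 ("assumed").
Base order: Rosa assumed that a manager has insisted that the broker has announced that Sarah had signed an invoice at the hearing.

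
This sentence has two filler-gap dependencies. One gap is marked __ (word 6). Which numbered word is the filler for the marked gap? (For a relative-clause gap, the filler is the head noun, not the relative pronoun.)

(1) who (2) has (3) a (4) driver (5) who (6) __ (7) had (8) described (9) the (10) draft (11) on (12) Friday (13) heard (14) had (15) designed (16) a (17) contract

4

The marked gap is inside the relative clause, the subject of "described".
Its filler is the head noun "driver" (via "who"), at word 4.
(The other dependency links word 1 to a gap after word 13.)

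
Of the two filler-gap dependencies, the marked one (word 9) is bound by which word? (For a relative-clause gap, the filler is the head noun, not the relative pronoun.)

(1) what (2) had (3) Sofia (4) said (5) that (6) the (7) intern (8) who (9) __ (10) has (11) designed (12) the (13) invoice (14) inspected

The marked gap is inside the relative clause, the subject of "designed".
Its filler is the head noun "intern" (via "who"), at word 7.
(The other dependency links word 1 to a gap after word 14.)

7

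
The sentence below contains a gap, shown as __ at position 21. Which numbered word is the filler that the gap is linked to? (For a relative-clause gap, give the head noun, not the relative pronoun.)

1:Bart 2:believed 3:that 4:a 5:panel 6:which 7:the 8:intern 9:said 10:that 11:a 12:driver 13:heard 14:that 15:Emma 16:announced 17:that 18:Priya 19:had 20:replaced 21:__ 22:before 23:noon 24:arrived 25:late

The gap at 21 is the object of "replaced", inside a relative clause.
The relative pronoun is "which" (word 6); it is bound by the head noun immediately before it.
Its filler is the head noun "panel", at word 5.

5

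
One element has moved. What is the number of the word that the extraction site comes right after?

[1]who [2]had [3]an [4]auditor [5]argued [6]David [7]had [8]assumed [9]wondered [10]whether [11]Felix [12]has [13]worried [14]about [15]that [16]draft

The displaced element is "who" (word 1).
It is linked across 2 clause boundaries (Ø → Ø).
It functions as the subject of "wondered", so the gap sits immediately after word 8 ("assumed").
Base order: An auditor had argued David had assumed that who wondered whether Felix has worried about that draft.

8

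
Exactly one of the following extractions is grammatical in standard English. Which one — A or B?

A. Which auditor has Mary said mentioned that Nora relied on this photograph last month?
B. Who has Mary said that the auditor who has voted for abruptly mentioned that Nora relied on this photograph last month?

A

In B, the wh-phrase is extracted from inside a complex-NP island (relative clause) (introduced by "who"), which blocks movement.
In A, the extraction path crosses only that-complement boundaries, which are transparent.
So A is grammatical.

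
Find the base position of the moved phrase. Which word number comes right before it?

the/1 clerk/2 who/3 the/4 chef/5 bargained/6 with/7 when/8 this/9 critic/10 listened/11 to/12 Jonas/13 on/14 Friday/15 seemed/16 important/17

The displaced element is "the clerk" (word 2).
It functions as the object of the preposition "with" of "bargained", so the gap sits immediately after word 7 ("with").
Base order: The chef bargained with the clerk when this critic listened to Jonas on Friday.

7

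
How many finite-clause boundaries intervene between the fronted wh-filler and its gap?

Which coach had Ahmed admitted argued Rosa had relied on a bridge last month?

"which coach" is extracted from the subject of "argued".
Boundaries crossed, outermost first: [Ø] — 1 in total.

1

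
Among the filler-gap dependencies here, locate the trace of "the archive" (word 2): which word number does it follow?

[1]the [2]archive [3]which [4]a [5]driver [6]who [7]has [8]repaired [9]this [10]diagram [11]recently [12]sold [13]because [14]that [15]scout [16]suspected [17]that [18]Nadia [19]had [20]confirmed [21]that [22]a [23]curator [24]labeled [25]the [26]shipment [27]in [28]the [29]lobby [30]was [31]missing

The displaced element is "the archive" (word 2).
It functions as the direct object of "sold", so the gap sits immediately after word 12 ("sold").
Base order: A driver who has repaired this diagram recently sold the archive because that scout suspected that Nadia had confirmed that a curator labeled the shipment in the lobby.

12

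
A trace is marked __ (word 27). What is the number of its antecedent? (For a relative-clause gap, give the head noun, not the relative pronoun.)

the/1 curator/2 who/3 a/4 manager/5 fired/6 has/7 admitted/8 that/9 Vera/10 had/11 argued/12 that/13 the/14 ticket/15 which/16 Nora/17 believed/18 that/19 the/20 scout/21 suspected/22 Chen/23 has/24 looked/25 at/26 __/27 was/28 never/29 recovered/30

The gap at 27 is the prepositional object of "looked", inside a relative clause.
The relative pronoun is "which" (word 16); it is bound by the head noun immediately before it.
Its filler is the head noun "ticket", at word 15.

15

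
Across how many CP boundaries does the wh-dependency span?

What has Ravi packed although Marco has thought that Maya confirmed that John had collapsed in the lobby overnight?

0

"what" originates inside the matrix clause — no clause boundary is crossed.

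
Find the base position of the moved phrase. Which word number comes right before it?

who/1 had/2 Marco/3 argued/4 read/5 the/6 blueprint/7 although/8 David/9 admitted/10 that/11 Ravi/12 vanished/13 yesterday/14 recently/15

The displaced element is "who" (word 1).
It is linked across 1 clause boundary (Ø).
It functions as the subject of "read", so the gap sits immediately after word 4 ("argued").
Base order: Marco had argued that who read the blueprint although David admitted that Ravi vanished yesterday recently.

4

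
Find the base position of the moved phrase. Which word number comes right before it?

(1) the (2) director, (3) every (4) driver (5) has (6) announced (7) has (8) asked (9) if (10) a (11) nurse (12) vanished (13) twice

The displaced element is "the director" (word 2).
It is linked across 1 clause boundary (Ø).
It functions as the subject of "asked", so the gap sits immediately after word 6 ("announced").
Base order: Every driver has announced that the director has asked if a nurse vanished twice.

6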